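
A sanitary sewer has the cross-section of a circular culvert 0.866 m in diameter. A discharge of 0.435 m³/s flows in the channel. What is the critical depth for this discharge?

At critical depth, Q² T / (g A³) = 1, i.e. A³/T = Q²/g = 0.435²/9.81 = 0.01929.
At y = 0.341 m: A³/T = 0.01182 — short.
At y = 0.387 m: A³/T = 0.0192 — matches.

y_c = 0.387 m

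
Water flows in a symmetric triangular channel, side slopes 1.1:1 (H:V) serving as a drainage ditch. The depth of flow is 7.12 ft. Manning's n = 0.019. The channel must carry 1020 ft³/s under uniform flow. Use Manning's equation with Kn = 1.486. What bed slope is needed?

For a triangular section with side slope z = 1.1: A = zy² = 1.1×7.12² = 55.76 ft²; P = 2y√(1+z²) = 2×7.12×1.487 = 21.17 ft.
Hydraulic radius R = A/P = 55.76/21.17 = 2.634 ft.
From Manning's equation, S = [nQ / (1.486 A R^(2/3))]² = [0.019 × 1020 / (1.486 × 55.76 × 2.634^(2/3))]² = 0.015.

S = 0.015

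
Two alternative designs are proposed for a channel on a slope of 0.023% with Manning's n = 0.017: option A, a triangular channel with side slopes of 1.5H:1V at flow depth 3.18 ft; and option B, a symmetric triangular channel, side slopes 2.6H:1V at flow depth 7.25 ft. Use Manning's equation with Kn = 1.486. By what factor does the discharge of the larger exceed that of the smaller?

16.8

Channel A: For a triangular section with side slope z = 1.5: A = zy² = 1.5×3.18² = 15.17 ft²; P = 2y√(1+z²) = 2×3.18×1.803 = 11.47 ft. Hydraulic radius R = A/P = 15.17/11.47 = 1.323 ft. Q_A = (1.486/0.017)·15.17·1.323^(2/3)·√0.00023 = 24.23 ft³/s.
Channel B: For a triangular section with side slope z = 2.6: A = zy² = 2.6×7.25² = 136.7 ft²; P = 2y√(1+z²) = 2×7.25×2.786 = 40.39 ft. Hydraulic radius R = A/P = 136.7/40.39 = 3.383 ft. Q_B = (1.486/0.017)·136.7·3.383^(2/3)·√0.00023 = 408.3 ft³/s.
The larger discharge is 408.3 ft³/s and the smaller is 24.23 ft³/s; the ratio is 16.8.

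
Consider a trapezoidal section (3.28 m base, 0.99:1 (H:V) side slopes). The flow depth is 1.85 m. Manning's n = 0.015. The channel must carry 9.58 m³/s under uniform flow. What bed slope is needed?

S = 0.0002

With bottom width b = 3.28 m and side slope z = 0.99: A = (b + zy)y = (3.28 + 0.99×1.85)×1.85 = 9.456 m²; P = b + 2y√(1+z²) = 3.28 + 2×1.85×1.407 = 8.486 m.
Hydraulic radius R = A/P = 9.456/8.486 = 1.114 m.
From Manning's equation, S = [nQ / (1 A R^(2/3))]² = [0.015 × 9.58 / (1 × 9.456 × 1.114^(2/3))]² = 0.0002.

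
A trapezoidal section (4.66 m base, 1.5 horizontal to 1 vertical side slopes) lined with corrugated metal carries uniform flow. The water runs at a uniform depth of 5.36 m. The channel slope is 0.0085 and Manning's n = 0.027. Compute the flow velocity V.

V = 6.84 m/s

With bottom width b = 4.66 m and side slope z = 1.5: A = (b + zy)y = (4.66 + 1.5×5.36)×5.36 = 68.07 m²; P = b + 2y√(1+z²) = 4.66 + 2×5.36×1.803 = 23.99 m.
Hydraulic radius R = A/P = 68.07/23.99 = 2.838 m.
From Manning's equation, V = (1/n) R^(2/3) S^(1/2) = (1/0.027) × 2.838^(2/3) × 0.0085^(1/2) = 6.84 m/s.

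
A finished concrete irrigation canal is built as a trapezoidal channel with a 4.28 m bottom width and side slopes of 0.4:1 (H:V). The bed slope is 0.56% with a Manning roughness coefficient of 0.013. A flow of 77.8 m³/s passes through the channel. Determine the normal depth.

y_n = 2.23 m

Manning's equation rearranged: A R^(2/3) = nQ / (1·√S) = 0.013 × 77.8 / (√0.0056) = 13.52.
Trying y = 2.6 m: A R^(2/3) = 17.31 — over.
Trying y = 1.73 m: A R^(2/3) = 9.023 — short.
Trying y = 2.23 m: A R^(2/3) = 13.52 — close enough.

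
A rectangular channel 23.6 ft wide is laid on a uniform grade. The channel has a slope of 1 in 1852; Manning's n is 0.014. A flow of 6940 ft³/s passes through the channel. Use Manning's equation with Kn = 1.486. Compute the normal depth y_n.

Manning's equation rearranged: A R^(2/3) = nQ / (1.486·√S) = 0.014 × 6940 / (1.486 × √0.00054) = 2814.
At y = 24.9 ft: A R^(2/3) = 2352 — too small.
At y = 36.5 ft: A R^(2/3) = 3704 — too large.
At y = 28.9 ft: A R^(2/3) = 2814 — close enough.

y_n = 28.9 ft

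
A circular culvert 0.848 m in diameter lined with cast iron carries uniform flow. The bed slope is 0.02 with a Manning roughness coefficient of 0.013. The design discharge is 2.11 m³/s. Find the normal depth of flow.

y_n = 0.67 m

Manning's equation rearranged: A R^(2/3) = nQ / (1·√S) = 0.013 × 2.11 / (√0.02) = 0.194.
Try y = 0.775 m: A R^(2/3) = 0.2152 — over.
Try y = 0.586 m: A R^(2/3) = 0.1653 — short.
Try y = 0.67 m: A R^(2/3) = 0.1938 — close enough.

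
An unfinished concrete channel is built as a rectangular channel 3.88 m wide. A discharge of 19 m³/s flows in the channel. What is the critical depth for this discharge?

y_c = 1.35 m

For a rectangular channel, critical depth y_c = (q²/g)^(1/3) where q = Q/b = 19/3.88 = 4.897 m²/s.
So y_c = (4.897²/9.81)^(1/3) = 1.35 m.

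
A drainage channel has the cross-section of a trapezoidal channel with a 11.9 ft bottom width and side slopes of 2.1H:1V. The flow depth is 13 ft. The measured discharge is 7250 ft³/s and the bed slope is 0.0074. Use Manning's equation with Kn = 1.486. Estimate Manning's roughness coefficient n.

With bottom width b = 11.9 ft and side slope z = 2.1: A = (b + zy)y = (11.9 + 2.1×13)×13 = 509.6 ft²; P = b + 2y√(1+z²) = 11.9 + 2×13×2.326 = 72.37 ft.
Hydraulic radius R = A/P = 509.6/72.37 = 7.041 ft.
Rearranging Manning's equation: n = (1.486/Q) A R^(2/3) S^(1/2) = (1.486/7250) × 509.6 × 7.041^(2/3) × √0.0074 = 0.033.

n = 0.033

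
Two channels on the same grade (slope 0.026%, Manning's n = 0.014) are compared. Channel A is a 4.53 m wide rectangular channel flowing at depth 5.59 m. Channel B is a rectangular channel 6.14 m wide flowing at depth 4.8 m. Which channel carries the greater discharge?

Channel A: Flow area A = b·y = 4.53 × 5.59 = 25.32 m². Wetted perimeter P = b + 2y = 4.53 + 2×5.59 = 15.71 m. Hydraulic radius R = A/P = 25.32/15.71 = 1.612 m. Q_A = (1/0.014)·25.32·1.612^(2/3)·√0.00026 = 40.1 m³/s.
Channel B: Flow area A = b·y = 6.14 × 4.8 = 29.47 m². Wetted perimeter P = b + 2y = 6.14 + 2×4.8 = 15.74 m. Hydraulic radius R = A/P = 29.47/15.74 = 1.872 m. Q_B = (1/0.014)·29.47·1.872^(2/3)·√0.00026 = 51.57 m³/s.
Q_A = 40.1 m³/s vs Q_B = 51.57 m³/s, so channel B carries more.

channel B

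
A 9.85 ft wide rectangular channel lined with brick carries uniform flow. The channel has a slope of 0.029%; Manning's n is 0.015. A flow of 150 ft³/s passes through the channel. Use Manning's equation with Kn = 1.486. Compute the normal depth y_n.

y_n = 4.94 ft

Manning's equation rearranged: A R^(2/3) = nQ / (1.486·√S) = 0.015 × 150 / (1.486 × √0.00029) = 88.91.
Trying y = 5.77 ft: A R^(2/3) = 109 — over.
Trying y = 4.94 ft: A R^(2/3) = 88.82 — matches.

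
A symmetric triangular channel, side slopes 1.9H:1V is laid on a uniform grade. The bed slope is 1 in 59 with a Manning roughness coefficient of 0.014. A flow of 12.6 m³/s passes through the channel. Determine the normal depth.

Manning's equation rearranged: A R^(2/3) = nQ / (1·√S) = 0.014 × 12.6 / (√0.01695) = 1.355.
Try y = 0.849 m: A R^(2/3) = 0.713 — short.
Try y = 1.28 m: A R^(2/3) = 2.131 — over.
Try y = 1.08 m: A R^(2/3) = 1.355 — ≈ 1.355.

y_n = 1.08 m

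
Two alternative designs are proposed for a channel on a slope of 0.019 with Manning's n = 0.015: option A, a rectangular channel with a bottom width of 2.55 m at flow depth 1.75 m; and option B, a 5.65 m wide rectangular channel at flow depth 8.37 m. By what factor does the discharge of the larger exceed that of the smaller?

21.4

Channel A: Flow area A = b·y = 2.55 × 1.75 = 4.462 m². Wetted perimeter P = b + 2y = 2.55 + 2×1.75 = 6.05 m. Hydraulic radius R = A/P = 4.462/6.05 = 0.7376 m. Q_A = (1/0.015)·4.462·0.7376^(2/3)·√0.019 = 33.48 m³/s.
Channel B: Flow area A = b·y = 5.65 × 8.37 = 47.29 m². Wetted perimeter P = b + 2y = 5.65 + 2×8.37 = 22.39 m. Hydraulic radius R = A/P = 47.29/22.39 = 2.112 m. Q_B = (1/0.015)·47.29·2.112^(2/3)·√0.019 = 715.4 m³/s.
The larger discharge is 715.4 m³/s and the smaller is 33.48 m³/s; the ratio is 21.4.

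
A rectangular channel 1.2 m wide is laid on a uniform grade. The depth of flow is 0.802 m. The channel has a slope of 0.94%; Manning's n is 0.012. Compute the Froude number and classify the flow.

Flow area A = b·y = 1.2 × 0.802 = 0.9624 m². Wetted perimeter P = b + 2y = 1.2 + 2×0.802 = 2.804 m.
Hydraulic radius R = A/P = 0.9624/2.804 = 0.3432 m.
V = (1/n) R^(2/3) √S = (1/0.012) × 0.3432^(2/3) × √0.0094 = 3.961 m/s. Hydraulic depth D_h = A/T = 0.9624/1.2 = 0.802 m.
Froude number Fr = V/√(g·D_h) = 3.961/√(9.81×0.802) = 1.41, which is greater than 1, so the flow is supercritical.

supercritical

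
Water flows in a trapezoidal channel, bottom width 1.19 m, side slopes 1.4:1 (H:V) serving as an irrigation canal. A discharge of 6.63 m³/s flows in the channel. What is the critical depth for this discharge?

At critical depth, Q² T / (g A³) = 1, i.e. A³/T = Q²/g = 6.63²/9.81 = 4.481.
Try y = 0.774 m: A³/T = 1.623 — low.
Try y = 1.13 m: A³/T = 7.059 — high.
Try y = 1.01 m: A³/T = 4.528 — ≈ 4.481.

y_c = 1.01 m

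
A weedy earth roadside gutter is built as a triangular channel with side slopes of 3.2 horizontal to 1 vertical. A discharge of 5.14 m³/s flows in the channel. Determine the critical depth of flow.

y_c = 0.879 m

At critical depth, Q² T / (g A³) = 1, i.e. A³/T = Q²/g = 5.14²/9.81 = 2.693.
Try y = 0.652 m: A³/T = 0.6033 — low.
Try y = 1.03 m: A³/T = 5.935 — high.
Try y = 0.879 m: A³/T = 2.687 — ≈ 2.693.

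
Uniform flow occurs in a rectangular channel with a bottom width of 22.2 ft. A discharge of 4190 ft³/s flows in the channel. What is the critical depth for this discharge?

y_c = 10.3 ft

For a rectangular channel, critical depth y_c = (q²/g)^(1/3) where q = Q/b = 4190/22.2 = 188.7 ft²/s.
So y_c = (188.7²/32.2)^(1/3) = 10.3 ft.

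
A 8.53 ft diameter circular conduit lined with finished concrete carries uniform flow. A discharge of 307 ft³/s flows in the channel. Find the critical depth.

At critical depth, Q² T / (g A³) = 1, i.e. A³/T = Q²/g = 307²/32.2 = 2927.
Trying y = 3.76 ft: A³/T = 1689 — low.
Trying y = 5.54 ft: A³/T = 7448 — high.
Trying y = 4.34 ft: A³/T = 2923 — matches.

y_c = 4.34 ft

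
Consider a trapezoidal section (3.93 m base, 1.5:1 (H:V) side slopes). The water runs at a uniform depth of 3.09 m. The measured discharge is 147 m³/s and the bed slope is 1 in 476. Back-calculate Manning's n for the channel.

n = 0.012

With bottom width b = 3.93 m and side slope z = 1.5: A = (b + zy)y = (3.93 + 1.5×3.09)×3.09 = 26.47 m²; P = b + 2y√(1+z²) = 3.93 + 2×3.09×1.803 = 15.07 m.
Hydraulic radius R = A/P = 26.47/15.07 = 1.756 m.
Rearranging Manning's equation: n = (1/Q) A R^(2/3) S^(1/2) = (1/147) × 26.47 × 1.756^(2/3) × √0.002101 = 0.012.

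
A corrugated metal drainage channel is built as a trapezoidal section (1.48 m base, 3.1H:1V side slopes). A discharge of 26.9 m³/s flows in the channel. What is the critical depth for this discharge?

At critical depth, Q² T / (g A³) = 1, i.e. A³/T = Q²/g = 26.9²/9.81 = 73.76.
At y = 1.33 m: A³/T = 42.55 — too small.
At y = 1.64 m: A³/T = 107.1 — too large.
At y = 1.51 m: A³/T = 74.26 — ≈ 73.76.

y_c = 1.51 m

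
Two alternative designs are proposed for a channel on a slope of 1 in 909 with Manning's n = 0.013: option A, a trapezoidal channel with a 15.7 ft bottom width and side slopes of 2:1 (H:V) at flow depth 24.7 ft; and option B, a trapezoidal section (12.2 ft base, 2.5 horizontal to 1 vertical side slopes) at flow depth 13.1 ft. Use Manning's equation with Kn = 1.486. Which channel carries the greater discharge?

Channel A: With bottom width b = 15.7 ft and side slope z = 2: A = (b + zy)y = (15.7 + 2×24.7)×24.7 = 1608 ft²; P = b + 2y√(1+z²) = 15.7 + 2×24.7×2.236 = 126.2 ft. Hydraulic radius R = A/P = 1608/126.2 = 12.75 ft. Q_A = (1.486/0.013)·1608·12.75^(2/3)·√0.0011 = 33260 ft³/s.
Channel B: With bottom width b = 12.2 ft and side slope z = 2.5: A = (b + zy)y = (12.2 + 2.5×13.1)×13.1 = 588.8 ft²; P = b + 2y√(1+z²) = 12.2 + 2×13.1×2.693 = 82.75 ft. Hydraulic radius R = A/P = 588.8/82.75 = 7.116 ft. Q_B = (1.486/0.013)·588.8·7.116^(2/3)·√0.0011 = 8260 ft³/s.
Q_A = 33260 ft³/s vs Q_B = 8260 ft³/s, so channel A carries more.

channel A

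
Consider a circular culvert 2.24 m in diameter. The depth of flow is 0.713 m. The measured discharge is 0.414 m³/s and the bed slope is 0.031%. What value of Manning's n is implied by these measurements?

For a circular section of diameter D = 2.24 m at depth y = 0.713 m, the central angle is θ = 2 arccos(1 − 2y/D) = 2.398 rad. Then A = (D²/8)(θ − sin θ) = 1.079 m² and P = Dθ/2 = 2.686 m.
Hydraulic radius R = A/P = 1.079/2.686 = 0.4019 m.
Rearranging Manning's equation: n = (1/Q) A R^(2/3) S^(1/2) = (1/0.414) × 1.079 × 0.4019^(2/3) × √0.00031 = 0.025.

n = 0.025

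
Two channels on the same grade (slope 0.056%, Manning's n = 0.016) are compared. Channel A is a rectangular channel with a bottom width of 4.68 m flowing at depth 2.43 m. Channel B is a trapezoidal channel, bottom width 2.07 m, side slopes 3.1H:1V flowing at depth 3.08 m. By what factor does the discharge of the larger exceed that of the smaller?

Channel A: Flow area A = b·y = 4.68 × 2.43 = 11.37 m². Wetted perimeter P = b + 2y = 4.68 + 2×2.43 = 9.54 m. Hydraulic radius R = A/P = 11.37/9.54 = 1.192 m. Q_A = (1/0.016)·11.37·1.192^(2/3)·√0.00056 = 18.91 m³/s.
Channel B: With bottom width b = 2.07 m and side slope z = 3.1: A = (b + zy)y = (2.07 + 3.1×3.08)×3.08 = 35.78 m²; P = b + 2y√(1+z²) = 2.07 + 2×3.08×3.257 = 22.13 m. Hydraulic radius R = A/P = 35.78/22.13 = 1.617 m. Q_B = (1/0.016)·35.78·1.617^(2/3)·√0.00056 = 72.9 m³/s.
The larger discharge is 72.9 m³/s and the smaller is 18.91 m³/s; the ratio is 3.86.

3.86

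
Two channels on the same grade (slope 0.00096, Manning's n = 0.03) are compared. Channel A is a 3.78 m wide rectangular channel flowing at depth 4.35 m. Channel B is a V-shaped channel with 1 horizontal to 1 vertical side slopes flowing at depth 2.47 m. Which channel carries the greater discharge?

channel A

Channel A: Flow area A = b·y = 3.78 × 4.35 = 16.44 m². Wetted perimeter P = b + 2y = 3.78 + 2×4.35 = 12.48 m. Hydraulic radius R = A/P = 16.44/12.48 = 1.318 m. Q_A = (1/0.03)·16.44·1.318^(2/3)·√0.00096 = 20.41 m³/s.
Channel B: For a triangular section with side slope z = 1: A = zy² = 1×2.47² = 6.101 m²; P = 2y√(1+z²) = 2×2.47×1.414 = 6.986 m. Hydraulic radius R = A/P = 6.101/6.986 = 0.8733 m. Q_B = (1/0.03)·6.101·0.8733^(2/3)·√0.00096 = 5.757 m³/s.
Q_A = 20.41 m³/s vs Q_B = 5.757 m³/s, so channel A carries more.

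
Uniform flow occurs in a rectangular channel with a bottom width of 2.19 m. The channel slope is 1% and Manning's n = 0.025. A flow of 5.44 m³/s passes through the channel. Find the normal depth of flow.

Manning's equation rearranged: A R^(2/3) = nQ / (1·√S) = 0.025 × 5.44 / (√0.01) = 1.36.
Trying y = 1.21 m: A R^(2/3) = 1.832 — too large.
Trying y = 0.968 m: A R^(2/3) = 1.36 — matches.

y_n = 0.968 m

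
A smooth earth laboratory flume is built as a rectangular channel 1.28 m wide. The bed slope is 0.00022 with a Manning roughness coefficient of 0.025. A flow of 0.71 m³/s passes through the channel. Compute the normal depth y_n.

Manning's equation rearranged: A R^(2/3) = nQ / (1·√S) = 0.025 × 0.71 / (√0.00022) = 1.197.
Trying y = 1.41 m: A R^(2/3) = 1.044 — low.
Trying y = 1.8 m: A R^(2/3) = 1.397 — high.
Trying y = 1.58 m: A R^(2/3) = 1.197 — close enough.

y_n = 1.58 m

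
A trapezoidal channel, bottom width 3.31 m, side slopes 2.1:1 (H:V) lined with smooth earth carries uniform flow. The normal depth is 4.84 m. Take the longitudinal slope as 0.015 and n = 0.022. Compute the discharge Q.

Q = 673 m³/s

With bottom width b = 3.31 m and side slope z = 2.1: A = (b + zy)y = (3.31 + 2.1×4.84)×4.84 = 65.21 m²; P = b + 2y√(1+z²) = 3.31 + 2×4.84×2.326 = 25.83 m.
Hydraulic radius R = A/P = 65.21/25.83 = 2.525 m.
Manning's equation: Q = (1/n) A R^(2/3) S^(1/2) = (1/0.022) × 65.21 × 2.525^(2/3) × 0.015^(1/2) = 673 m³/s.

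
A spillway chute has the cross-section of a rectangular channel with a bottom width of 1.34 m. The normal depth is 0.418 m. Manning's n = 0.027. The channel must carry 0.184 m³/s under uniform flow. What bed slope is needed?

Flow area A = b·y = 1.34 × 0.418 = 0.5601 m². Wetted perimeter P = b + 2y = 1.34 + 2×0.418 = 2.176 m.
Hydraulic radius R = A/P = 0.5601/2.176 = 0.2574 m.
From Manning's equation, S = [nQ / (1 A R^(2/3))]² = [0.027 × 0.184 / (1 × 0.5601 × 0.2574^(2/3))]² = 0.00048.

S = 0.00048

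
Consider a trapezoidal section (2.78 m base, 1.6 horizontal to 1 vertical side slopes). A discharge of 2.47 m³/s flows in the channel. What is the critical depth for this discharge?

At critical depth, Q² T / (g A³) = 1, i.e. A³/T = Q²/g = 2.47²/9.81 = 0.6219.
Try y = 0.294 m: A³/T = 0.2345 — short.
Try y = 0.44 m: A³/T = 0.8602 — over.
Try y = 0.398 m: A³/T = 0.6204 — matches.

y_c = 0.398 m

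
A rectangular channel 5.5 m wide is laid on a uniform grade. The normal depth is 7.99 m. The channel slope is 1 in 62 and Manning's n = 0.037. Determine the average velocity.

V = 5.53 m/s

Flow area A = b·y = 5.5 × 7.99 = 43.95 m². Wetted perimeter P = b + 2y = 5.5 + 2×7.99 = 21.48 m.
Hydraulic radius R = A/P = 43.95/21.48 = 2.046 m.
From Manning's equation, V = (1/n) R^(2/3) S^(1/2) = (1/0.037) × 2.046^(2/3) × 0.01613^(1/2) = 5.53 m/s.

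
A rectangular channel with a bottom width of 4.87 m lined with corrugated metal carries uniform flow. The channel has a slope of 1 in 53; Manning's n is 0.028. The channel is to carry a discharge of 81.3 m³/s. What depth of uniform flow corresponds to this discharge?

Manning's equation rearranged: A R^(2/3) = nQ / (1·√S) = 0.028 × 81.3 / (√0.01887) = 16.57.
Try y = 3.1 m: A R^(2/3) = 18.57 — high.
Try y = 2.84 m: A R^(2/3) = 16.57 — matches.

y_n = 2.84 m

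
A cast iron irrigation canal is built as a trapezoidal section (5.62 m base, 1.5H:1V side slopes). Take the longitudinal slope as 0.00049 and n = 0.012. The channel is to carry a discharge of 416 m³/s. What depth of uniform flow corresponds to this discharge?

Manning's equation rearranged: A R^(2/3) = nQ / (1·√S) = 0.012 × 416 / (√0.00049) = 225.5.
Trying y = 5.27 m: A R^(2/3) = 144.8 — short.
Trying y = 8.14 m: A R^(2/3) = 374.8 — over.
Trying y = 6.47 m: A R^(2/3) = 225.3 — ≈ 225.5.

y_n = 6.47 m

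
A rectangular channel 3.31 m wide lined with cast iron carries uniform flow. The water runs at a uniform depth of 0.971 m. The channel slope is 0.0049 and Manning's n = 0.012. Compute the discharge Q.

Q = 13.5 m³/s

Flow area A = b·y = 3.31 × 0.971 = 3.214 m². Wetted perimeter P = b + 2y = 3.31 + 2×0.971 = 5.252 m.
Hydraulic radius R = A/P = 3.214/5.252 = 0.612 m.
Manning's equation: Q = (1/n) A R^(2/3) S^(1/2) = (1/0.012) × 3.214 × 0.612^(2/3) × 0.0049^(1/2) = 13.5 m³/s.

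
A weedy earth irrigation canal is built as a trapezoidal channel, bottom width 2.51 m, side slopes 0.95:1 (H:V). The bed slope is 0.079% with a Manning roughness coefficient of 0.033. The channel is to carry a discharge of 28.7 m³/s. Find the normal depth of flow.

Manning's equation rearranged: A R^(2/3) = nQ / (1·√S) = 0.033 × 28.7 / (√0.00079) = 33.7.
Try y = 3.31 m: A R^(2/3) = 25.69 — short.
Try y = 4.61 m: A R^(2/3) = 51.85 — over.
Try y = 3.77 m: A R^(2/3) = 33.72 — ≈ 33.7.

y_n = 3.77 m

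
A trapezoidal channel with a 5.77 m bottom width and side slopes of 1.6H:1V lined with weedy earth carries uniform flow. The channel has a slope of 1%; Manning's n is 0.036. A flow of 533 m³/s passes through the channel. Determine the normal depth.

Manning's equation rearranged: A R^(2/3) = nQ / (1·√S) = 0.036 × 533 / (√0.01) = 191.9.
Try y = 5.09 m: A R^(2/3) = 141.9 — too small.
Try y = 5.86 m: A R^(2/3) = 192.1 — close enough.

y_n = 5.86 m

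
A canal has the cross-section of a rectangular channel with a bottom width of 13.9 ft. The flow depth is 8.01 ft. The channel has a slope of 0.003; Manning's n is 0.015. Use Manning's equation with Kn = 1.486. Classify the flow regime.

subcritical

Flow area A = b·y = 13.9 × 8.01 = 111.3 ft². Wetted perimeter P = b + 2y = 13.9 + 2×8.01 = 29.92 ft.
Hydraulic radius R = A/P = 111.3/29.92 = 3.721 ft.
V = (1.486/n) R^(2/3) √S = (1.486/0.015) × 3.721^(2/3) × √0.003 = 13.03 ft/s. Hydraulic depth D_h = A/T = 111.3/13.9 = 8.01 ft.
Froude number Fr = V/√(g·D_h) = 13.03/√(32.2×8.01) = 0.811, which is less than 1, so the flow is subcritical.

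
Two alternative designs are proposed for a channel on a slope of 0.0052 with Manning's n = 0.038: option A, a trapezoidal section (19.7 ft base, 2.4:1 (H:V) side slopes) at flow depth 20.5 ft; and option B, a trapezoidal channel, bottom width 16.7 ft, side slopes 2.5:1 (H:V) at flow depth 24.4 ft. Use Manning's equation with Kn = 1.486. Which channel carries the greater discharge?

Channel A: With bottom width b = 19.7 ft and side slope z = 2.4: A = (b + zy)y = (19.7 + 2.4×20.5)×20.5 = 1412 ft²; P = b + 2y√(1+z²) = 19.7 + 2×20.5×2.6 = 126.3 ft. Hydraulic radius R = A/P = 1412/126.3 = 11.18 ft. Q_A = (1.486/0.038)·1412·11.18^(2/3)·√0.0052 = 19920 ft³/s.
Channel B: With bottom width b = 16.7 ft and side slope z = 2.5: A = (b + zy)y = (16.7 + 2.5×24.4)×24.4 = 1896 ft²; P = b + 2y√(1+z²) = 16.7 + 2×24.4×2.693 = 148.1 ft. Hydraulic radius R = A/P = 1896/148.1 = 12.8 ft. Q_B = (1.486/0.038)·1896·12.8^(2/3)·√0.0052 = 29260 ft³/s.
Q_A = 19920 ft³/s vs Q_B = 29260 ft³/s, so channel B carries more.

channel B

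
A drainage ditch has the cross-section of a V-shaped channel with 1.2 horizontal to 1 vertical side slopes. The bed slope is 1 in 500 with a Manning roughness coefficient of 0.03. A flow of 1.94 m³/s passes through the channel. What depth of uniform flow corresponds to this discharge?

y_n = 1.31 m

Manning's equation rearranged: A R^(2/3) = nQ / (1·√S) = 0.03 × 1.94 / (√0.002) = 1.301.
At y = 1.58 m: A R^(2/3) = 2.147 — high.
At y = 1.14 m: A R^(2/3) = 0.8993 — low.
At y = 1.31 m: A R^(2/3) = 1.303 — ≈ 1.301.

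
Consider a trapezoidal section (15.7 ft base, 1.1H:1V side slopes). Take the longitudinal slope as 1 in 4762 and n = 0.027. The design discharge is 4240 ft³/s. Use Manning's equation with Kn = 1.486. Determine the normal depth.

y_n = 24.3 ft

Manning's equation rearranged: A R^(2/3) = nQ / (1.486·√S) = 0.027 × 4240 / (1.486 × √0.00021) = 5316.
Try y = 19.8 ft: A R^(2/3) = 3433 — low.
Try y = 24.3 ft: A R^(2/3) = 5321 — ≈ 5316.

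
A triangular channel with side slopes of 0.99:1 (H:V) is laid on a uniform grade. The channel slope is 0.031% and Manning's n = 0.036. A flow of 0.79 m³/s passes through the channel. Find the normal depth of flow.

y_n = 1.56 m

Manning's equation rearranged: A R^(2/3) = nQ / (1·√S) = 0.036 × 0.79 / (√0.00031) = 1.615.
Trying y = 1.79 m: A R^(2/3) = 2.33 — too large.
Trying y = 1.3 m: A R^(2/3) = 0.9931 — too small.
Trying y = 1.56 m: A R^(2/3) = 1.615 — matches.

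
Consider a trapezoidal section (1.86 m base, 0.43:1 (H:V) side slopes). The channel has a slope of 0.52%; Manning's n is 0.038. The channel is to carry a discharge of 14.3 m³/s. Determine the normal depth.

Manning's equation rearranged: A R^(2/3) = nQ / (1·√S) = 0.038 × 14.3 / (√0.0052) = 7.536.
Trying y = 3.23 m: A R^(2/3) = 11.72 — over.
Trying y = 2.06 m: A R^(2/3) = 5.239 — short.
Trying y = 2.53 m: A R^(2/3) = 7.519 — matches.

y_n = 2.53 m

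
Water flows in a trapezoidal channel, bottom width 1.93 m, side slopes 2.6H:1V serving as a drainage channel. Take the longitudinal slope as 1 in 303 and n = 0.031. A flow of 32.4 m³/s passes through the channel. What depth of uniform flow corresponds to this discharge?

Manning's equation rearranged: A R^(2/3) = nQ / (1·√S) = 0.031 × 32.4 / (√0.0033) = 17.48.
Trying y = 1.71 m: A R^(2/3) = 10.55 — too small.
Trying y = 2.4 m: A R^(2/3) = 23.13 — too large.
Trying y = 2.13 m: A R^(2/3) = 17.49 — ≈ 17.48.

y_n = 2.13 m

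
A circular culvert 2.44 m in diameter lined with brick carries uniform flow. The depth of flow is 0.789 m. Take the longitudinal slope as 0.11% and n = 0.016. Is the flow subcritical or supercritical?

subcritical

For a circular section of diameter D = 2.44 m at depth y = 0.789 m, the central angle is θ = 2 arccos(1 − 2y/D) = 2.419 rad. Then A = (D²/8)(θ − sin θ) = 1.309 m² and P = Dθ/2 = 2.952 m.
Hydraulic radius R = A/P = 1.309/2.952 = 0.4433 m.
V = (1/n) R^(2/3) √S = (1/0.016) × 0.4433^(2/3) × √0.0011 = 1.205 m/s. Hydraulic depth D_h = A/T = 1.309/2.283 = 0.5733 m.
Froude number Fr = V/√(g·D_h) = 1.205/√(9.81×0.5733) = 0.508, which is less than 1, so the flow is subcritical.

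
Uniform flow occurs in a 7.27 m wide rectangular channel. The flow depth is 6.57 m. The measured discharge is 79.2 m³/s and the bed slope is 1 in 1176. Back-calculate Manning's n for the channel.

n = 0.031

Flow area A = b·y = 7.27 × 6.57 = 47.76 m². Wetted perimeter P = b + 2y = 7.27 + 2×6.57 = 20.41 m.
Hydraulic radius R = A/P = 47.76/20.41 = 2.34 m.
Rearranging Manning's equation: n = (1/Q) A R^(2/3) S^(1/2) = (1/79.2) × 47.76 × 2.34^(2/3) × √0.0008503 = 0.031.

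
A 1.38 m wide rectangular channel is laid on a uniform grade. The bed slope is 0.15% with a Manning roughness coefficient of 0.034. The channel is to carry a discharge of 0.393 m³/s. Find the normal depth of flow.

Manning's equation rearranged: A R^(2/3) = nQ / (1·√S) = 0.034 × 0.393 / (√0.0015) = 0.345.
Try y = 0.494 m: A R^(2/3) = 0.2972 — low.
Try y = 0.623 m: A R^(2/3) = 0.4084 — high.
Try y = 0.55 m: A R^(2/3) = 0.3447 — ≈ 0.345.

y_n = 0.55 m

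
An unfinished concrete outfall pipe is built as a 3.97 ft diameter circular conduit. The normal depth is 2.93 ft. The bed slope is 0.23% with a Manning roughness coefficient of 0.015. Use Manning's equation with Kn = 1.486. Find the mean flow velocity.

For a circular section of diameter D = 3.97 ft at depth y = 2.93 ft, the central angle is θ = 2 arccos(1 − 2y/D) = 4.134 rad. Then A = (D²/8)(θ − sin θ) = 9.794 ft² and P = Dθ/2 = 8.206 ft.
Hydraulic radius R = A/P = 9.794/8.206 = 1.194 ft.
From Manning's equation, V = (1.486/n) R^(2/3) S^(1/2) = (1.486/0.015) × 1.194^(2/3) × 0.0023^(1/2) = 5.35 ft/s.

V = 5.35 ft/s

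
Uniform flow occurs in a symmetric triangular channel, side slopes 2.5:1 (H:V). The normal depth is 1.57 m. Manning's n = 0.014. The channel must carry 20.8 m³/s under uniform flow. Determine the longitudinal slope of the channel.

For a triangular section with side slope z = 2.5: A = zy² = 2.5×1.57² = 6.162 m²; P = 2y√(1+z²) = 2×1.57×2.693 = 8.455 m.
Hydraulic radius R = A/P = 6.162/8.455 = 0.7289 m.
From Manning's equation, S = [nQ / (1 A R^(2/3))]² = [0.014 × 20.8 / (1 × 6.162 × 0.7289^(2/3))]² = 0.0034.

S = 0.0034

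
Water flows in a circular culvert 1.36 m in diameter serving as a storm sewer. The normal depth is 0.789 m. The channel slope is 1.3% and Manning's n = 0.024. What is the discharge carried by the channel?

Q = 2.14 m³/s

For a circular section of diameter D = 1.36 m at depth y = 0.789 m, the central angle is θ = 2 arccos(1 − 2y/D) = 3.464 rad. Then A = (D²/8)(θ − sin θ) = 0.8739 m² and P = Dθ/2 = 2.355 m.
Hydraulic radius R = A/P = 0.8739/2.355 = 0.3711 m.
Manning's equation: Q = (1/n) A R^(2/3) S^(1/2) = (1/0.024) × 0.8739 × 0.3711^(2/3) × 0.013^(1/2) = 2.14 m³/s.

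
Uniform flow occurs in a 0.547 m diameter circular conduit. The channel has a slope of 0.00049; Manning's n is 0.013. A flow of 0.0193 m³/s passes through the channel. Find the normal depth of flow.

y_n = 0.158 m

Manning's equation rearranged: A R^(2/3) = nQ / (1·√S) = 0.013 × 0.0193 / (√0.00049) = 0.01133.
Try y = 0.185 m: A R^(2/3) = 0.01537 — high.
Try y = 0.137 m: A R^(2/3) = 0.008575 — low.
Try y = 0.158 m: A R^(2/3) = 0.01135 — close enough.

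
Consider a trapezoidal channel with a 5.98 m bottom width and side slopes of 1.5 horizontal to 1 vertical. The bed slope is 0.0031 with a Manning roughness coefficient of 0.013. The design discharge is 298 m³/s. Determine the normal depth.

y_n = 3.63 m

Manning's equation rearranged: A R^(2/3) = nQ / (1·√S) = 0.013 × 298 / (√0.0031) = 69.58.
Trying y = 4.01 m: A R^(2/3) = 85.1 — too large.
Trying y = 3.12 m: A R^(2/3) = 51.56 — too small.
Trying y = 3.63 m: A R^(2/3) = 69.62 — close enough.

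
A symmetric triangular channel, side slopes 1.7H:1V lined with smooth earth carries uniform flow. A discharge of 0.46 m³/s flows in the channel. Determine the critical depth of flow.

y_c = 0.431 m

At critical depth, Q² T / (g A³) = 1, i.e. A³/T = Q²/g = 0.46²/9.81 = 0.02157.
Try y = 0.497 m: A³/T = 0.04382 — too large.
Try y = 0.346 m: A³/T = 0.007166 — too small.
Try y = 0.431 m: A³/T = 0.02149 — ≈ 0.02157.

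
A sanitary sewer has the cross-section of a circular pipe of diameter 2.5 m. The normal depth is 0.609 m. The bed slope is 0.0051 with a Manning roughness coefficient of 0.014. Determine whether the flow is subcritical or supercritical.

For a circular section of diameter D = 2.5 m at depth y = 0.609 m, the central angle is θ = 2 arccos(1 − 2y/D) = 2.065 rad. Then A = (D²/8)(θ − sin θ) = 0.9252 m² and P = Dθ/2 = 2.581 m.
Hydraulic radius R = A/P = 0.9252/2.581 = 0.3585 m.
V = (1/n) R^(2/3) √S = (1/0.014) × 0.3585^(2/3) × √0.0051 = 2.574 m/s. Hydraulic depth D_h = A/T = 0.9252/2.146 = 0.4311 m.
Froude number Fr = V/√(g·D_h) = 2.574/√(9.81×0.4311) = 1.25, which is greater than 1, so the flow is supercritical.

supercritical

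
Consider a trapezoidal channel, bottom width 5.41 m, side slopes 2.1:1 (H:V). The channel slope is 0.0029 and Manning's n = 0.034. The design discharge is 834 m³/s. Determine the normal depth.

Manning's equation rearranged: A R^(2/3) = nQ / (1·√S) = 0.034 × 834 / (√0.0029) = 526.6.
Try y = 7.34 m: A R^(2/3) = 376.4 — short.
Try y = 9.53 m: A R^(2/3) = 696.2 — over.
Try y = 8.47 m: A R^(2/3) = 526.3 — matches.

y_n = 8.47 m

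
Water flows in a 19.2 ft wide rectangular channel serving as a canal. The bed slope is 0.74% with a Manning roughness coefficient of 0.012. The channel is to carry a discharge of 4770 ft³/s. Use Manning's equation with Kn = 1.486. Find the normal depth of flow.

Manning's equation rearranged: A R^(2/3) = nQ / (1.486·√S) = 0.012 × 4770 / (1.486 × √0.0074) = 447.8.
Trying y = 5.89 ft: A R^(2/3) = 268.1 — too small.
Trying y = 9.38 ft: A R^(2/3) = 508.5 — too large.
Trying y = 8.53 ft: A R^(2/3) = 447.5 — close enough.

y_n = 8.53 ft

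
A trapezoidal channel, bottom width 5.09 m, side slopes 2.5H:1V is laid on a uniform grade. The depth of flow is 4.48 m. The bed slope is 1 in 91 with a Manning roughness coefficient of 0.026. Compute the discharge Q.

With bottom width b = 5.09 m and side slope z = 2.5: A = (b + zy)y = (5.09 + 2.5×4.48)×4.48 = 72.98 m²; P = b + 2y√(1+z²) = 5.09 + 2×4.48×2.693 = 29.22 m.
Hydraulic radius R = A/P = 72.98/29.22 = 2.498 m.
Manning's equation: Q = (1/n) A R^(2/3) S^(1/2) = (1/0.026) × 72.98 × 2.498^(2/3) × 0.01099^(1/2) = 542 m³/s.

Q = 542 m³/s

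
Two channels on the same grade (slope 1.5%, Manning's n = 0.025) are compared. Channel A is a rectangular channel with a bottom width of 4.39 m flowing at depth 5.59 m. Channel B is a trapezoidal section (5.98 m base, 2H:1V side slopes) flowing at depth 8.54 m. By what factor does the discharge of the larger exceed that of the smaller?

Channel A: Flow area A = b·y = 4.39 × 5.59 = 24.54 m². Wetted perimeter P = b + 2y = 4.39 + 2×5.59 = 15.57 m. Hydraulic radius R = A/P = 24.54/15.57 = 1.576 m. Q_A = (1/0.025)·24.54·1.576^(2/3)·√0.015 = 162.8 m³/s.
Channel B: With bottom width b = 5.98 m and side slope z = 2: A = (b + zy)y = (5.98 + 2×8.54)×8.54 = 196.9 m²; P = b + 2y√(1+z²) = 5.98 + 2×8.54×2.236 = 44.17 m. Hydraulic radius R = A/P = 196.9/44.17 = 4.458 m. Q_B = (1/0.025)·196.9·4.458^(2/3)·√0.015 = 2613 m³/s.
The larger discharge is 2613 m³/s and the smaller is 162.8 m³/s; the ratio is 16.1.

16.1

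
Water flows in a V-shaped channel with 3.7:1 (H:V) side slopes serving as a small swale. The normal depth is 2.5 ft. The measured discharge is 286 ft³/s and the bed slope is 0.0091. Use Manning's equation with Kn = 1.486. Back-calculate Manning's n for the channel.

For a triangular section with side slope z = 3.7: A = zy² = 3.7×2.5² = 23.12 ft²; P = 2y√(1+z²) = 2×2.5×3.833 = 19.16 ft.
Hydraulic radius R = A/P = 23.12/19.16 = 1.207 ft.
Rearranging Manning's equation: n = (1.486/Q) A R^(2/3) S^(1/2) = (1.486/286) × 23.12 × 1.207^(2/3) × √0.0091 = 0.013.

n = 0.013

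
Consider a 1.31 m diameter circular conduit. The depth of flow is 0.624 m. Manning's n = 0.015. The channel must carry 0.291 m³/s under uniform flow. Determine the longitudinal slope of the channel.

S = 0.000219

For a circular section of diameter D = 1.31 m at depth y = 0.624 m, the central angle is θ = 2 arccos(1 − 2y/D) = 3.047 rad. Then A = (D²/8)(θ − sin θ) = 0.6333 m² and P = Dθ/2 = 1.996 m.
Hydraulic radius R = A/P = 0.6333/1.996 = 0.3173 m.
From Manning's equation, S = [nQ / (1 A R^(2/3))]² = [0.015 × 0.291 / (1 × 0.6333 × 0.3173^(2/3))]² = 0.000219.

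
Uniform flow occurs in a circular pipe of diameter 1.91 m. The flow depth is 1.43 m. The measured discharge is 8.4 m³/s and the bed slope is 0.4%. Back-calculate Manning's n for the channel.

For a circular section of diameter D = 1.91 m at depth y = 1.43 m, the central angle is θ = 2 arccos(1 − 2y/D) = 4.183 rad. Then A = (D²/8)(θ − sin θ) = 2.301 m² and P = Dθ/2 = 3.995 m.
Hydraulic radius R = A/P = 2.301/3.995 = 0.576 m.
Rearranging Manning's equation: n = (1/Q) A R^(2/3) S^(1/2) = (1/8.4) × 2.301 × 0.576^(2/3) × √0.004 = 0.012.

n = 0.012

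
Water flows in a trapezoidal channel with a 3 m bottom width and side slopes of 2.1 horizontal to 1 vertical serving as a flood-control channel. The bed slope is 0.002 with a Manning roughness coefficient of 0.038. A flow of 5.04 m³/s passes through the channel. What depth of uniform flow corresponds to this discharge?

Manning's equation rearranged: A R^(2/3) = nQ / (1·√S) = 0.038 × 5.04 / (√0.002) = 4.283.
Try y = 1.21 m: A R^(2/3) = 5.667 — too large.
Try y = 0.934 m: A R^(2/3) = 3.409 — too small.
Try y = 1.05 m: A R^(2/3) = 4.281 — ≈ 4.283.

y_n = 1.05 m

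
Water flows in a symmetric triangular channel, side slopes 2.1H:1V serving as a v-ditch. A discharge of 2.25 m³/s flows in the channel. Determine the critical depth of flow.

At critical depth, Q² T / (g A³) = 1, i.e. A³/T = Q²/g = 2.25²/9.81 = 0.5161.
At y = 0.521 m: A³/T = 0.08464 — short.
At y = 0.885 m: A³/T = 1.197 — over.
At y = 0.748 m: A³/T = 0.5163 — matches.

y_c = 0.748 m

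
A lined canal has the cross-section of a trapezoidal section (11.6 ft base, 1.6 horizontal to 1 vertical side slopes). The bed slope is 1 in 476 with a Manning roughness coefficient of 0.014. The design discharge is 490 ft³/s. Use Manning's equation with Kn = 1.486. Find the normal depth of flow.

Manning's equation rearranged: A R^(2/3) = nQ / (1.486·√S) = 0.014 × 490 / (1.486 × √0.002101) = 100.7.
At y = 3.84 ft: A R^(2/3) = 129.2 — too large.
At y = 2.88 ft: A R^(2/3) = 76 — too small.
At y = 3.36 ft: A R^(2/3) = 100.8 — close enough.

y_n = 3.36 ft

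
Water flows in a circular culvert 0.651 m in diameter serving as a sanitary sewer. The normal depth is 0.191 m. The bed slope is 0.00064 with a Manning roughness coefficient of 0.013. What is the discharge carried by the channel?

Q = 0.0362 m³/s

For a circular section of diameter D = 0.651 m at depth y = 0.191 m, the central angle is θ = 2 arccos(1 − 2y/D) = 2.29 rad. Then A = (D²/8)(θ − sin θ) = 0.08143 m² and P = Dθ/2 = 0.7453 m.
Hydraulic radius R = A/P = 0.08143/0.7453 = 0.1093 m.
Manning's equation: Q = (1/n) A R^(2/3) S^(1/2) = (1/0.013) × 0.08143 × 0.1093^(2/3) × 0.00064^(1/2) = 0.0362 m³/s.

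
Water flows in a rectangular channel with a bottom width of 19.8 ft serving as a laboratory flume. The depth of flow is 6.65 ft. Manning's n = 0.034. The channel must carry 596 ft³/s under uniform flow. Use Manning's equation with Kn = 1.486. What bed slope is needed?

S = 0.0017

Flow area A = b·y = 19.8 × 6.65 = 131.7 ft². Wetted perimeter P = b + 2y = 19.8 + 2×6.65 = 33.1 ft.
Hydraulic radius R = A/P = 131.7/33.1 = 3.978 ft.
From Manning's equation, S = [nQ / (1.486 A R^(2/3))]² = [0.034 × 596 / (1.486 × 131.7 × 3.978^(2/3))]² = 0.0017.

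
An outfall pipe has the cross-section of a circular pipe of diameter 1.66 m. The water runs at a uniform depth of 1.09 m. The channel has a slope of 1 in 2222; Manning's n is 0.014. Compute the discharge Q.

For a circular section of diameter D = 1.66 m at depth y = 1.09 m, the central angle is θ = 2 arccos(1 − 2y/D) = 3.779 rad. Then A = (D²/8)(θ − sin θ) = 1.507 m² and P = Dθ/2 = 3.136 m.
Hydraulic radius R = A/P = 1.507/3.136 = 0.4803 m.
Manning's equation: Q = (1/n) A R^(2/3) S^(1/2) = (1/0.014) × 1.507 × 0.4803^(2/3) × 0.00045^(1/2) = 1.4 m³/s.

Q = 1.4 m³/s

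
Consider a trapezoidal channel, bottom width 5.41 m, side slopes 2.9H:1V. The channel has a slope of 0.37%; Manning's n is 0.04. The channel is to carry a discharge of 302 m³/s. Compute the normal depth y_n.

Manning's equation rearranged: A R^(2/3) = nQ / (1·√S) = 0.04 × 302 / (√0.0037) = 198.6.
At y = 5.64 m: A R^(2/3) = 259.2 — high.
At y = 5.03 m: A R^(2/3) = 198.5 — matches.

y_n = 5.03 m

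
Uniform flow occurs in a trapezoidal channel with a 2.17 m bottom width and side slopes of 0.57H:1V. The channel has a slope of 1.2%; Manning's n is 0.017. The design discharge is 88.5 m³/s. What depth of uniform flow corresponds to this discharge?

Manning's equation rearranged: A R^(2/3) = nQ / (1·√S) = 0.017 × 88.5 / (√0.012) = 13.73.
Try y = 3.64 m: A R^(2/3) = 19.93 — over.
Try y = 3 m: A R^(2/3) = 13.74 — close enough.

y_n = 3 m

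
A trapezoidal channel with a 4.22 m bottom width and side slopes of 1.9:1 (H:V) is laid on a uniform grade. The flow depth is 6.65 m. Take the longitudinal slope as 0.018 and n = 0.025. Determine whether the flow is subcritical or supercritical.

supercritical

With bottom width b = 4.22 m and side slope z = 1.9: A = (b + zy)y = (4.22 + 1.9×6.65)×6.65 = 112.1 m²; P = b + 2y√(1+z²) = 4.22 + 2×6.65×2.147 = 32.78 m.
Hydraulic radius R = A/P = 112.1/32.78 = 3.42 m.
V = (1/n) R^(2/3) √S = (1/0.025) × 3.42^(2/3) × √0.018 = 12.18 m/s. Hydraulic depth D_h = A/T = 112.1/29.49 = 3.801 m.
Froude number Fr = V/√(g·D_h) = 12.18/√(9.81×3.801) = 1.99, which is greater than 1, so the flow is supercritical.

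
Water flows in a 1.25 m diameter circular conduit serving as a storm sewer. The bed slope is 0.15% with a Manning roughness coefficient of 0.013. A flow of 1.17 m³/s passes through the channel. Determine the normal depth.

y_n = 0.767 m

Manning's equation rearranged: A R^(2/3) = nQ / (1·√S) = 0.013 × 1.17 / (√0.0015) = 0.3927.
Try y = 0.595 m: A R^(2/3) = 0.2597 — low.
Try y = 0.928 m: A R^(2/3) = 0.5092 — high.
Try y = 0.767 m: A R^(2/3) = 0.3928 — close enough.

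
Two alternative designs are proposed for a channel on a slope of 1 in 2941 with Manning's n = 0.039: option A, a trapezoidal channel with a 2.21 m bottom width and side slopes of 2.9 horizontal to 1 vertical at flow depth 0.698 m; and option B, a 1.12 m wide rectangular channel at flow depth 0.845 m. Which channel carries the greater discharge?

channel A

Channel A: With bottom width b = 2.21 m and side slope z = 2.9: A = (b + zy)y = (2.21 + 2.9×0.698)×0.698 = 2.955 m²; P = b + 2y√(1+z²) = 2.21 + 2×0.698×3.068 = 6.492 m. Hydraulic radius R = A/P = 2.955/6.492 = 0.4552 m. Q_A = (1/0.039)·2.955·0.4552^(2/3)·√0.00034 = 0.8269 m³/s.
Channel B: Flow area A = b·y = 1.12 × 0.845 = 0.9464 m². Wetted perimeter P = b + 2y = 1.12 + 2×0.845 = 2.81 m. Hydraulic radius R = A/P = 0.9464/2.81 = 0.3368 m. Q_B = (1/0.039)·0.9464·0.3368^(2/3)·√0.00034 = 0.2166 m³/s.
Q_A = 0.8269 m³/s vs Q_B = 0.2166 m³/s, so channel A carries more.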